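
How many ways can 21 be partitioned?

792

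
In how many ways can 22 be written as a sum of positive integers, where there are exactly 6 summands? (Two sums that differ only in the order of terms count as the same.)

There are 136 such partitions.

136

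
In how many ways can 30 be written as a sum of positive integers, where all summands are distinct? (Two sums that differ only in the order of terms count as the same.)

Counting exhaustively, 296 partitions satisfy the conditions.

296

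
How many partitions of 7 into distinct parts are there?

Enumerating:
7
6, 1
5, 2
4, 3
4, 2, 1

5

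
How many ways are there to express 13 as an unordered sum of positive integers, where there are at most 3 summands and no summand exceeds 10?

They are:
10, 3
10, 2, 1
9, 4
9, 3, 1
9, 2, 2
8, 5
8, 4, 1
8, 3, 2
7, 6
7, 5, 1
7, 4, 2
7, 3, 3
6, 6, 1
6, 5, 2
6, 4, 3
5, 5, 3
5, 4, 4
Counting gives 17.

17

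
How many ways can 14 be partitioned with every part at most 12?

133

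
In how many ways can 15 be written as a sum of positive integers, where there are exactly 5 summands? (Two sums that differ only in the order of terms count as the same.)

There are too many to list fully; the first 12 (by largest part) are:
11, 1, 1, 1, 1
10, 2, 1, 1, 1
9, 3, 1, 1, 1
9, 2, 2, 1, 1
8, 4, 1, 1, 1
8, 3, 2, 1, 1
8, 2, 2, 2, 1
7, 5, 1, 1, 1
7, 4, 2, 1, 1
7, 3, 3, 1, 1
7, 3, 2, 2, 1
7, 2, 2, 2, 2
…and 18 more, for 30 total.

30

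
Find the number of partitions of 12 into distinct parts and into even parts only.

4

The partitions of 12 that satisfy the conditions:
12
2, 10
4, 8
2, 4, 6
Counting gives 4.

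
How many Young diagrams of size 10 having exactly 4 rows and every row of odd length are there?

Enumerating:
7, 1, 1, 1
5, 3, 1, 1
3, 3, 3, 1

3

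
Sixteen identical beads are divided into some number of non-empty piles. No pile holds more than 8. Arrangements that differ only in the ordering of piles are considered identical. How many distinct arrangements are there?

186

There are 186 such partitions.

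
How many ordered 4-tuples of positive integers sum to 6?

10

Equivalently, choose which 3 of the 5 gaps become plus signs: C(5,3) = 10.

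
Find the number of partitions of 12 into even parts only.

11

Enumerating:
12
10, 2
8, 4
8, 2, 2
6, 6
6, 4, 2
6, 2, 2, 2
4, 4, 4
4, 4, 2, 2
4, 2, 2, 2, 2
2, 2, 2, 2, 2, 2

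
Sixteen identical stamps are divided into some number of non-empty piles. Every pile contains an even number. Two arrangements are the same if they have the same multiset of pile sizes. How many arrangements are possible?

22

Listing the qualifying partitions of 16:
16
14, 2
12, 4
12, 2, 2
10, 6
10, 4, 2
10, 2, 2, 2
8, 8
8, 6, 2
8, 4, 4
8, 4, 2, 2
8, 2, 2, 2, 2
6, 6, 4
6, 6, 2, 2
6, 4, 4, 2
6, 4, 2, 2, 2
6, 2, 2, 2, 2, 2
4, 4, 4, 4
4, 4, 4, 2, 2
4, 4, 2, 2, 2, 2
4, 2, 2, 2, 2, 2, 2
2, 2, 2, 2, 2, 2, 2, 2
That's 22 in total.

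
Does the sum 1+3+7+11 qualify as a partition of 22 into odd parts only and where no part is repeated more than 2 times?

Yes

The parts sum to 22, and the condition 'every summand is odd' holds; the condition 'no summand is used more than 2 times' holds.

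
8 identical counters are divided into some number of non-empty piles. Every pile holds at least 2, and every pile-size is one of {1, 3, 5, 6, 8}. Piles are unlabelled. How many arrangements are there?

2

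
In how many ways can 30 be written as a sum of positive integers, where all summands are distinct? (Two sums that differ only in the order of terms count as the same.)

296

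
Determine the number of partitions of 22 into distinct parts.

Counting exhaustively, 89 partitions satisfy the conditions.

89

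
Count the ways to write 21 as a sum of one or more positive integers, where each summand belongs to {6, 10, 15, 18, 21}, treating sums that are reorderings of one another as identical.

2

The partitions of 21 that satisfy the conditions:
21
15 + 6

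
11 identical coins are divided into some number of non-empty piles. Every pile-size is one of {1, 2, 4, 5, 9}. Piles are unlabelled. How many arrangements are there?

Enumerating:
9,2
9,1,1
5,5,1
5,4,2
5,4,1,1
5,2,2,2
5,2,2,1,1
5,2,1,1,1,1
5,1,1,1,1,1,1
4,4,2,1
4,4,1,1,1
4,2,2,2,1
4,2,2,1,1,1
4,2,1,1,1,1,1
4,1,1,1,1,1,1,1
2,2,2,2,2,1
2,2,2,2,1,1,1
2,2,2,1,1,1,1,1
2,2,1,1,1,1,1,1,1
2,1,1,1,1,1,1,1,1,1
1,1,1,1,1,1,1,1,1,1,1

21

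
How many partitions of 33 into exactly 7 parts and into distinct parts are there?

The partitions of 33 that satisfy the conditions:
12+6+5+4+3+2+1
11+7+5+4+3+2+1
10+8+5+4+3+2+1
10+7+6+4+3+2+1
9+8+6+4+3+2+1
9+7+6+5+3+2+1
8+7+6+5+4+2+1

7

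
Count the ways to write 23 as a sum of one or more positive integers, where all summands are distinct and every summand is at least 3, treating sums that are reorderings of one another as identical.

There are too many to list fully; the first 12 (by largest part) are:
23
20,3
19,4
18,5
17,6
16,7
16,4,3
15,8
15,5,3
14,9
14,6,3
14,5,4
…and 20 more, for 32 total.

32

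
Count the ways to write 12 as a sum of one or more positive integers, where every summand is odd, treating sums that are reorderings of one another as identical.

15

The partitions of 12 that satisfy the conditions:
11,1
9,3
9,1,1,1
7,5
7,3,1,1
7,1,1,1,1,1
5,5,1,1
5,3,3,1
5,3,1,1,1,1
5,1,1,1,1,1,1,1
3,3,3,3
3,3,3,1,1,1
3,3,1,1,1,1,1,1
3,1,1,1,1,1,1,1,1,1
1,1,1,1,1,1,1,1,1,1,1,1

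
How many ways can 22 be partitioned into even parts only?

56

A partial list (first 12 by largest part):
22
20+2
18+4
18+2+2
16+6
16+4+2
16+2+2+2
14+8
14+6+2
14+4+4
14+4+2+2
14+2+2+2+2
…and 44 more, for 56 total.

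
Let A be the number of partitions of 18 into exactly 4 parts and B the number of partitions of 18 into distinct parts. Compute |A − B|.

1

Partitions of 18 into exactly 4 parts: 47.
Partitions of 18 into distinct parts: 46.
|47 − 46| = 1.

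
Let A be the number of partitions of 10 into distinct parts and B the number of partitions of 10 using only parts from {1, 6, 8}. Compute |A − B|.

Partitions of 10 into distinct parts: 10.
Partitions of 10 using only parts from {1, 6, 8}: 3.
|10 − 3| = 7.

7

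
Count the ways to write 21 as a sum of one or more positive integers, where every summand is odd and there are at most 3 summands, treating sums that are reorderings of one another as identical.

13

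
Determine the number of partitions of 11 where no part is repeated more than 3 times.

38

A partial list (first 12 by largest part):
11
10, 1
9, 2
9, 1, 1
8, 3
8, 2, 1
8, 1, 1, 1
7, 4
7, 3, 1
7, 2, 2
7, 2, 1, 1
6, 5
…and 26 more, for 38 total.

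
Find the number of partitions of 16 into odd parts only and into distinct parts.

5

Listing the qualifying partitions of 16:
15,1
13,3
11,5
9,7
7,5,3,1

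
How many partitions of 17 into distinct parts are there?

There are too many to list fully; the first 12 (by largest part) are:
17
16,1
15,2
14,3
14,2,1
13,4
13,3,1
12,5
12,4,1
12,3,2
11,6
11,5,1
…and 26 more, for 38 total.

38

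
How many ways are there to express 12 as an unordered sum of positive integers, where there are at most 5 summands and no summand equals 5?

There are too many to list fully; the first 12 (by largest part) are:
12
11+1
10+2
10+1+1
9+3
9+2+1
9+1+1+1
8+4
8+3+1
8+2+2
8+2+1+1
8+1+1+1+1
…and 24 more, for 36 total.

36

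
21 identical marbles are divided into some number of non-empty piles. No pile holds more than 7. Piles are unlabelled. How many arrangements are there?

436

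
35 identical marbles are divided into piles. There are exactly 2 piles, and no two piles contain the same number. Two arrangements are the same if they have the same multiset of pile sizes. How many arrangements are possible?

17

Enumerating:
34 + 1
33 + 2
32 + 3
31 + 4
30 + 5
29 + 6
28 + 7
27 + 8
26 + 9
25 + 10
24 + 11
23 + 12
22 + 13
21 + 14
20 + 15
19 + 16
18 + 17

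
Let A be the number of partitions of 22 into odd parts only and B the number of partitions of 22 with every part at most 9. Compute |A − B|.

Partitions of 22 into odd parts only: 89.
Partitions of 22 with every part at most 9: 732.
|89 − 732| = 643.

643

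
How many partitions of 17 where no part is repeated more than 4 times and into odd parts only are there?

22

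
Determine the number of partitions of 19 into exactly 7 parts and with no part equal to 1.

The partitions of 19 that satisfy the conditions:
7+2+2+2+2+2+2
6+3+2+2+2+2+2
5+4+2+2+2+2+2
5+3+3+2+2+2+2
4+4+3+2+2+2+2
4+3+3+3+2+2+2
3+3+3+3+3+2+2

7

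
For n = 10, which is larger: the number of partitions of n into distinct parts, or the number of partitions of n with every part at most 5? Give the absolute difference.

Partitions of 10 into distinct parts: 10.
Partitions of 10 with every part at most 5: 30.
|10 − 30| = 20.

20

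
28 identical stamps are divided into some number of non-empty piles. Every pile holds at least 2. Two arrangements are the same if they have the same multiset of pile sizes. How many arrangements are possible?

708

Direct enumeration gives 708 partitions.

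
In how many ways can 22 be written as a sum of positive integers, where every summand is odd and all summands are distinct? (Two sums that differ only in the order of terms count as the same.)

They are:
21+1
19+3
17+5
15+7
13+9
13+5+3+1
11+7+3+1
9+7+5+1

8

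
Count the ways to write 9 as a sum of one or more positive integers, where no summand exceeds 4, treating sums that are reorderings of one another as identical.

Listing the qualifying partitions of 9:
4, 4, 1
4, 3, 2
4, 3, 1, 1
4, 2, 2, 1
4, 2, 1, 1, 1
4, 1, 1, 1, 1, 1
3, 3, 3
3, 3, 2, 1
3, 3, 1, 1, 1
3, 2, 2, 2
3, 2, 2, 1, 1
3, 2, 1, 1, 1, 1
3, 1, 1, 1, 1, 1, 1
2, 2, 2, 2, 1
2, 2, 2, 1, 1, 1
2, 2, 1, 1, 1, 1, 1
2, 1, 1, 1, 1, 1, 1, 1
1, 1, 1, 1, 1, 1, 1, 1, 1
Counting gives 18.

18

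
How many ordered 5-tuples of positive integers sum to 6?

5

Equivalently, choose which 4 of the 5 gaps become plus signs: C(5,4) = 5.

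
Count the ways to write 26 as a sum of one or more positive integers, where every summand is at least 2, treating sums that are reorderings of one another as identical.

478

Counting exhaustively, 478 partitions satisfy the conditions.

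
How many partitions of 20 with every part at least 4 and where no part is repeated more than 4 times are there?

Listing the qualifying partitions of 20:
20
16, 4
15, 5
14, 6
13, 7
12, 8
12, 4, 4
11, 9
11, 5, 4
10, 10
10, 6, 4
10, 5, 5
9, 7, 4
9, 6, 5
8, 8, 4
8, 7, 5
8, 6, 6
8, 4, 4, 4
7, 7, 6
7, 5, 4, 4
6, 6, 4, 4
6, 5, 5, 4
5, 5, 5, 5
That's 23 in total.

23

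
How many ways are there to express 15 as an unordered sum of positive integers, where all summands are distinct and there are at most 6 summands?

27

A partial list (first 12 by largest part):
15
14, 1
13, 2
12, 3
12, 2, 1
11, 4
11, 3, 1
10, 5
10, 4, 1
10, 3, 2
9, 6
9, 5, 1
…and 15 more, for 27 total.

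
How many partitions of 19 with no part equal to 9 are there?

448

Systematic enumeration (by largest part, then next-largest, …) yields 448.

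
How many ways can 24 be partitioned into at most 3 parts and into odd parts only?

Listing the qualifying partitions of 24:
23 + 1
21 + 3
19 + 5
17 + 7
15 + 9
13 + 11

6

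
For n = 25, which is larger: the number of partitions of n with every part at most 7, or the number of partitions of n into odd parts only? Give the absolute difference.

Partitions of 25 with every part at most 7: 860.
Partitions of 25 into odd parts only: 142.
|860 − 142| = 718.

718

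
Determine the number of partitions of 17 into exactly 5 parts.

A partial list (first 12 by largest part):
13 + 1 + 1 + 1 + 1
12 + 2 + 1 + 1 + 1
11 + 3 + 1 + 1 + 1
11 + 2 + 2 + 1 + 1
10 + 4 + 1 + 1 + 1
10 + 3 + 2 + 1 + 1
10 + 2 + 2 + 2 + 1
9 + 5 + 1 + 1 + 1
9 + 4 + 2 + 1 + 1
9 + 3 + 3 + 1 + 1
9 + 3 + 2 + 2 + 1
9 + 2 + 2 + 2 + 2
…and 35 more, for 47 total.

47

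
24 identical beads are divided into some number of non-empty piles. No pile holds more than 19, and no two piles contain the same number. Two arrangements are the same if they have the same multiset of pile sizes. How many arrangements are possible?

Counting exhaustively, 115 partitions satisfy the conditions.

115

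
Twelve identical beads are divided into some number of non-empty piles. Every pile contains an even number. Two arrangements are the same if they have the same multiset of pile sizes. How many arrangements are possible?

11

The partitions of 12 that satisfy the conditions:
12
2 + 10
4 + 8
2 + 2 + 8
6 + 6
2 + 4 + 6
2 + 2 + 2 + 6
4 + 4 + 4
2 + 2 + 4 + 4
2 + 2 + 2 + 2 + 4
2 + 2 + 2 + 2 + 2 + 2
That's 11 in total.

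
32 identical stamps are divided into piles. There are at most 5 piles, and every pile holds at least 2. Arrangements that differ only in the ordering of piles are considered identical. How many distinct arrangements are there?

Systematic enumeration (by largest part, then next-largest, …) yields 510.

510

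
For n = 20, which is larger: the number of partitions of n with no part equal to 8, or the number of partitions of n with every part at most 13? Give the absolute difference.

47

Partitions of 20 with no part equal to 8: 550.
Partitions of 20 with every part at most 13: 597.
|550 − 597| = 47.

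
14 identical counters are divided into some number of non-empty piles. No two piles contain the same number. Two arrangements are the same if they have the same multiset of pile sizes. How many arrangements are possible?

22

Enumerating:
14
13, 1
12, 2
11, 3
11, 2, 1
10, 4
10, 3, 1
9, 5
9, 4, 1
9, 3, 2
8, 6
8, 5, 1
8, 4, 2
8, 3, 2, 1
7, 6, 1
7, 5, 2
7, 4, 3
7, 4, 2, 1
6, 5, 3
6, 5, 2, 1
6, 4, 3, 1
5, 4, 3, 2
That's 22 in total.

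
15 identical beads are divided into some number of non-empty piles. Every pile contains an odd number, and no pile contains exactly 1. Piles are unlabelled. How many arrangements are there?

5

They are:
15
3,3,9
3,5,7
5,5,5
3,3,3,3,3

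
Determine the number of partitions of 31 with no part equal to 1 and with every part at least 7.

27

There are too many to list fully; the first 12 (by largest part) are:
31
7, 24
8, 23
9, 22
10, 21
11, 20
12, 19
13, 18
14, 17
7, 7, 17
15, 16
7, 8, 16
…and 15 more, for 27 total.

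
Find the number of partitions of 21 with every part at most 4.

Direct enumeration gives 120 partitions.

120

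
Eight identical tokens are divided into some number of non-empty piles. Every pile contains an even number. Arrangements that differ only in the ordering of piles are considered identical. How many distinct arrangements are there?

Listing the qualifying partitions of 8:
8
6,2
4,4
4,2,2
2,2,2,2

5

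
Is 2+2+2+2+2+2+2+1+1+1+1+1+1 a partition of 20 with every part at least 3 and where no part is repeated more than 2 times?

No

The parts sum to 20, and the condition 'every summand is at least 3' is violated.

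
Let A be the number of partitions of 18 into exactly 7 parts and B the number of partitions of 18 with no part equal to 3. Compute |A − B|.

Partitions of 18 into exactly 7 parts: 49.
Partitions of 18 with no part equal to 3: 209.
|49 − 209| = 160.

160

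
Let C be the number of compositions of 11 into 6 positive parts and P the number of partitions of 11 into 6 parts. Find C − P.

245

Ordered (compositions into 6 parts): C(10,5) = 252.
Unordered (partitions into 6 parts): 7.
Difference: 252 − 7 = 245.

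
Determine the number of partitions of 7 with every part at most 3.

They are:
3 + 3 + 1
3 + 2 + 2
3 + 2 + 1 + 1
3 + 1 + 1 + 1 + 1
2 + 2 + 2 + 1
2 + 2 + 1 + 1 + 1
2 + 1 + 1 + 1 + 1 + 1
1 + 1 + 1 + 1 + 1 + 1 + 1

8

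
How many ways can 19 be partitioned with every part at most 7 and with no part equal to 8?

300

Systematic enumeration (by largest part, then next-largest, …) yields 300.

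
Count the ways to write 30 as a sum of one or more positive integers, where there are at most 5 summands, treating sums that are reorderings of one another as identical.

674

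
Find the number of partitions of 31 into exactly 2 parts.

15

The partitions of 31 that satisfy the conditions:
30 + 1
29 + 2
28 + 3
27 + 4
26 + 5
25 + 6
24 + 7
23 + 8
22 + 9
21 + 10
20 + 11
19 + 12
18 + 13
17 + 14
16 + 15
Counting gives 15.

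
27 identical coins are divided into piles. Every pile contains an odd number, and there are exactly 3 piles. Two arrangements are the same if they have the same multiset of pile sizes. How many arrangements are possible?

19

Enumerating:
25,1,1
23,3,1
21,5,1
21,3,3
19,7,1
19,5,3
17,9,1
17,7,3
17,5,5
15,11,1
15,9,3
15,7,5
13,13,1
13,11,3
13,9,5
13,7,7
11,11,5
11,9,7
9,9,9
That's 19 in total.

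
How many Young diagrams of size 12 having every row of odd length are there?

15

They are:
1,11
3,9
1,1,1,9
5,7
1,1,3,7
1,1,1,1,1,7
1,1,5,5
1,3,3,5
1,1,1,1,3,5
1,1,1,1,1,1,1,5
3,3,3,3
1,1,1,3,3,3
1,1,1,1,1,1,3,3
1,1,1,1,1,1,1,1,1,3
1,1,1,1,1,1,1,1,1,1,1,1
Counting gives 15.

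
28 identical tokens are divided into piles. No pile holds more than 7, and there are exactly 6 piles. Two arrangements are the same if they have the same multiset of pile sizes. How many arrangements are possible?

A partial list (first 12 by largest part):
7+7+7+5+1+1
7+7+7+4+2+1
7+7+7+3+3+1
7+7+7+3+2+2
7+7+6+6+1+1
7+7+6+5+2+1
7+7+6+4+3+1
7+7+6+4+2+2
7+7+6+3+3+2
7+7+5+5+3+1
7+7+5+5+2+2
7+7+5+4+4+1
…and 36 more, for 48 total.

48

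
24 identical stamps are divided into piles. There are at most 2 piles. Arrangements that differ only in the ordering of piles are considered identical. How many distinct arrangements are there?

Listing the qualifying partitions of 24:
24
23, 1
22, 2
21, 3
20, 4
19, 5
18, 6
17, 7
16, 8
15, 9
14, 10
13, 11
12, 12

13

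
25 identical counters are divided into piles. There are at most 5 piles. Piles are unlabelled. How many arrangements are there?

Enumerating by decreasing first part gives 377 partitions in all.

377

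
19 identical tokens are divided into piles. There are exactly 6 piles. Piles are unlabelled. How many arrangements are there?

71

A full systematic count gives 71.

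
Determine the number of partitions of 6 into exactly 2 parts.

The partitions of 6 that satisfy the conditions:
1+5
2+4
3+3

3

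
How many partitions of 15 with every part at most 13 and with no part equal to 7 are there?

152

A full systematic count gives 152.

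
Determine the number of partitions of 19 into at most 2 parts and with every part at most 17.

8

They are:
17,2
16,3
15,4
14,5
13,6
12,7
11,8
10,9
That's 8 in total.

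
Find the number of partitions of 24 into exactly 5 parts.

Enumerating by decreasing first part gives 164 partitions in all.

164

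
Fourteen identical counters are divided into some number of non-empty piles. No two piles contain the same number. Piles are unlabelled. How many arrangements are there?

22

Enumerating:
14
1,13
2,12
3,11
1,2,11
4,10
1,3,10
5,9
1,4,9
2,3,9
6,8
1,5,8
2,4,8
1,2,3,8
1,6,7
2,5,7
3,4,7
1,2,4,7
3,5,6
1,2,5,6
1,3,4,6
2,3,4,5
Counting gives 22.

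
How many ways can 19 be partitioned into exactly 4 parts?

A partial list (first 12 by largest part):
16, 1, 1, 1
15, 2, 1, 1
14, 3, 1, 1
14, 2, 2, 1
13, 4, 1, 1
13, 3, 2, 1
13, 2, 2, 2
12, 5, 1, 1
12, 4, 2, 1
12, 3, 3, 1
12, 3, 2, 2
11, 6, 1, 1
…and 42 more, for 54 total.

54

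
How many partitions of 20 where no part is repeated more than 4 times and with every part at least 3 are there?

A partial list (first 12 by largest part):
20
17+3
16+4
15+5
14+6
14+3+3
13+7
13+4+3
12+8
12+5+3
12+4+4
11+9
…and 35 more, for 47 total.

47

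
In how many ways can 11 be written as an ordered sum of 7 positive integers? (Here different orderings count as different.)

A composition of 11 into 7 positive parts is chosen by placing 6 dividers among the 10 gaps between 11 units: C(10,6) = 210.

210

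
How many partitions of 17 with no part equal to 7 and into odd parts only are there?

There are too many to list fully; the first 12 (by largest part) are:
17
15+1+1
13+3+1
13+1+1+1+1
11+5+1
11+3+3
11+3+1+1+1
11+1+1+1+1+1+1
9+5+3
9+5+1+1+1
9+3+3+1+1
9+3+1+1+1+1+1
…and 16 more, for 28 total.

28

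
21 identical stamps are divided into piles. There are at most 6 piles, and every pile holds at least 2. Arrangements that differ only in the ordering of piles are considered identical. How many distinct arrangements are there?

Systematic enumeration (by largest part, then next-largest, …) yields 139.

139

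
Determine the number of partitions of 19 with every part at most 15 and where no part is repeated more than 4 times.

A full systematic count gives 318.

318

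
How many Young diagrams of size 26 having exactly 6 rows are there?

Direct enumeration gives 282 partitions.

282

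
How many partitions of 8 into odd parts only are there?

Enumerating:
7, 1
5, 3
5, 1, 1, 1
3, 3, 1, 1
3, 1, 1, 1, 1, 1
1, 1, 1, 1, 1, 1, 1, 1

6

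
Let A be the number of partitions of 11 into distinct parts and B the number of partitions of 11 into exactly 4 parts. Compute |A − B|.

1

Partitions of 11 into distinct parts: 12.
Partitions of 11 into exactly 4 parts: 11.
|12 − 11| = 1.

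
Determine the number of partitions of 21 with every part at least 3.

A partial list (first 12 by largest part):
21
18, 3
17, 4
16, 5
15, 6
15, 3, 3
14, 7
14, 4, 3
13, 8
13, 5, 3
13, 4, 4
12, 9
…and 48 more, for 60 total.

60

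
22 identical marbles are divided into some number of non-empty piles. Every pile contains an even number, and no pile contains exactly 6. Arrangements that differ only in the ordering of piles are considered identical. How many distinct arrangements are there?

34

A partial list (first 12 by largest part):
22
20,2
18,4
18,2,2
16,4,2
16,2,2,2
14,8
14,4,4
14,4,2,2
14,2,2,2,2
12,10
12,8,2
…and 22 more, for 34 total.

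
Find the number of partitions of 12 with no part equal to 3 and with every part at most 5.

They are:
5, 5, 2
5, 5, 1, 1
5, 4, 2, 1
5, 4, 1, 1, 1
5, 2, 2, 2, 1
5, 2, 2, 1, 1, 1
5, 2, 1, 1, 1, 1, 1
5, 1, 1, 1, 1, 1, 1, 1
4, 4, 4
4, 4, 2, 2
4, 4, 2, 1, 1
4, 4, 1, 1, 1, 1
4, 2, 2, 2, 2
4, 2, 2, 2, 1, 1
4, 2, 2, 1, 1, 1, 1
4, 2, 1, 1, 1, 1, 1, 1
4, 1, 1, 1, 1, 1, 1, 1, 1
2, 2, 2, 2, 2, 2
2, 2, 2, 2, 2, 1, 1
2, 2, 2, 2, 1, 1, 1, 1
2, 2, 2, 1, 1, 1, 1, 1, 1
2, 2, 1, 1, 1, 1, 1, 1, 1, 1
2, 1, 1, 1, 1, 1, 1, 1, 1, 1, 1
1, 1, 1, 1, 1, 1, 1, 1, 1, 1, 1, 1

24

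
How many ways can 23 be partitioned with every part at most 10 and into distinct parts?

36

There are too many to list fully; the first 12 (by largest part) are:
4 + 9 + 10
1 + 3 + 9 + 10
5 + 8 + 10
1 + 4 + 8 + 10
2 + 3 + 8 + 10
6 + 7 + 10
1 + 5 + 7 + 10
2 + 4 + 7 + 10
1 + 2 + 3 + 7 + 10
2 + 5 + 6 + 10
3 + 4 + 6 + 10
1 + 2 + 4 + 6 + 10
…and 24 more, for 36 total.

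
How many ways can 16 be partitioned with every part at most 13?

There are 227 such partitions.

227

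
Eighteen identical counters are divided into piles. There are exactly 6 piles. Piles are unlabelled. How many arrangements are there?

A partial list (first 12 by largest part):
13 + 1 + 1 + 1 + 1 + 1
12 + 2 + 1 + 1 + 1 + 1
11 + 3 + 1 + 1 + 1 + 1
11 + 2 + 2 + 1 + 1 + 1
10 + 4 + 1 + 1 + 1 + 1
10 + 3 + 2 + 1 + 1 + 1
10 + 2 + 2 + 2 + 1 + 1
9 + 5 + 1 + 1 + 1 + 1
9 + 4 + 2 + 1 + 1 + 1
9 + 3 + 3 + 1 + 1 + 1
9 + 3 + 2 + 2 + 1 + 1
9 + 2 + 2 + 2 + 2 + 1
…and 46 more, for 58 total.

58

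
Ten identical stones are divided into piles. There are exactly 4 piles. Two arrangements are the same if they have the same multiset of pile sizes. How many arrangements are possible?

9

The partitions of 10 that satisfy the conditions:
7, 1, 1, 1
6, 2, 1, 1
5, 3, 1, 1
5, 2, 2, 1
4, 4, 1, 1
4, 3, 2, 1
4, 2, 2, 2
3, 3, 3, 1
3, 3, 2, 2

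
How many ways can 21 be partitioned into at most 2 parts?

11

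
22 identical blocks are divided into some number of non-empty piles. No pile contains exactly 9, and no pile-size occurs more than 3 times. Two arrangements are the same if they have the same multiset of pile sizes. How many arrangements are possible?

Counting exhaustively, 420 partitions satisfy the conditions.

420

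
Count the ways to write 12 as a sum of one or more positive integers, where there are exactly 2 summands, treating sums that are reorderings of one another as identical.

Listing the qualifying partitions of 12:
1 + 11
2 + 10
3 + 9
4 + 8
5 + 7
6 + 6

6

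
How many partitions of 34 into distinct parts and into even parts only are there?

There are too many to list fully; the first 12 (by largest part) are:
34
32, 2
30, 4
28, 6
28, 4, 2
26, 8
26, 6, 2
24, 10
24, 8, 2
24, 6, 4
22, 12
22, 10, 2
…and 26 more, for 38 total.

38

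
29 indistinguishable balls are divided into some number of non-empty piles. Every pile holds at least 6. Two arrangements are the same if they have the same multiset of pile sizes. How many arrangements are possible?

32

There are too many to list fully; the first 12 (by largest part) are:
29
23,6
22,7
21,8
20,9
19,10
18,11
17,12
17,6,6
16,13
16,7,6
15,14
…and 20 more, for 32 total.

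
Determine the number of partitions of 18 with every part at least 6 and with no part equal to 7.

Enumerating:
18
12 + 6
10 + 8
9 + 9
6 + 6 + 6

5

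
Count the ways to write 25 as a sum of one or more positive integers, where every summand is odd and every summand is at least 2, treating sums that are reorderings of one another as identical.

20

Enumerating:
25
19, 3, 3
17, 5, 3
15, 7, 3
15, 5, 5
13, 9, 3
13, 7, 5
13, 3, 3, 3, 3
11, 11, 3
11, 9, 5
11, 7, 7
11, 5, 3, 3, 3
9, 9, 7
9, 7, 3, 3, 3
9, 5, 5, 3, 3
7, 7, 5, 3, 3
7, 5, 5, 5, 3
7, 3, 3, 3, 3, 3, 3
5, 5, 5, 5, 5
5, 5, 3, 3, 3, 3, 3
That's 20 in total.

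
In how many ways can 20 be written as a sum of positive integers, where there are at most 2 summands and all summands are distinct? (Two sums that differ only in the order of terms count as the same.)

10

Enumerating:
20
19+1
18+2
17+3
16+4
15+5
14+6
13+7
12+8
11+9
Counting gives 10.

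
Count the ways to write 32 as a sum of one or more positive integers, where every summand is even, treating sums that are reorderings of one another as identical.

Direct enumeration gives 231 partitions.

231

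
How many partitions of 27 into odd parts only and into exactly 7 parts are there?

38

A partial list (first 12 by largest part):
1,1,1,1,1,1,21
1,1,1,1,1,3,19
1,1,1,1,1,5,17
1,1,1,1,3,3,17
1,1,1,1,1,7,15
1,1,1,1,3,5,15
1,1,1,3,3,3,15
1,1,1,1,1,9,13
1,1,1,1,3,7,13
1,1,1,1,5,5,13
1,1,1,3,3,5,13
1,1,3,3,3,3,13
…and 26 more, for 38 total.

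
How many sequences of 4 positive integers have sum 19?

816

Place 3 bars in the 18 internal gaps of a row of 19 dots: C(18,3) = 816.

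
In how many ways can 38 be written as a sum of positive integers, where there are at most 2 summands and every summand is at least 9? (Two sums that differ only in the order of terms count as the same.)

12

Enumerating:
38
29, 9
28, 10
27, 11
26, 12
25, 13
24, 14
23, 15
22, 16
21, 17
20, 18
19, 19
Counting gives 12.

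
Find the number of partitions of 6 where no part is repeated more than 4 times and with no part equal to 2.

Listing the qualifying partitions of 6:
6
5, 1
4, 1, 1
3, 3
3, 1, 1, 1
Counting gives 5.

5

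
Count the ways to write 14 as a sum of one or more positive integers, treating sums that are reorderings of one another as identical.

135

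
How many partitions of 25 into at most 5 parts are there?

377

Counting exhaustively, 377 partitions satisfy the conditions.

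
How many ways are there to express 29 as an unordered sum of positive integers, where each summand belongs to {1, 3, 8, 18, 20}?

There are too many to list fully; the first 12 (by largest part) are:
20+8+1
20+3+3+3
20+3+3+1+1+1
20+3+1+1+1+1+1+1
20+1+1+1+1+1+1+1+1+1
18+8+3
18+8+1+1+1
18+3+3+3+1+1
18+3+3+1+1+1+1+1
18+3+1+1+1+1+1+1+1+1
18+1+1+1+1+1+1+1+1+1+1+1
8+8+8+3+1+1
…and 24 more, for 36 total.

36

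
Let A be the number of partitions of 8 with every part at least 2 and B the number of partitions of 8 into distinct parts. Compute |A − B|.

Partitions of 8 with every part at least 2: 7.
Partitions of 8 into distinct parts: 6.
|7 − 6| = 1.

1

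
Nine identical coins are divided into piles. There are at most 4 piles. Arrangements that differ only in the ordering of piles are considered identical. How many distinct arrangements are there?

Listing the qualifying partitions of 9:
9
8 + 1
7 + 2
7 + 1 + 1
6 + 3
6 + 2 + 1
6 + 1 + 1 + 1
5 + 4
5 + 3 + 1
5 + 2 + 2
5 + 2 + 1 + 1
4 + 4 + 1
4 + 3 + 2
4 + 3 + 1 + 1
4 + 2 + 2 + 1
3 + 3 + 3
3 + 3 + 2 + 1
3 + 2 + 2 + 2
That's 18 in total.

18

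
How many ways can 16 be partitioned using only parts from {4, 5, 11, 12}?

3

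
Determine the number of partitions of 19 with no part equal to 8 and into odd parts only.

There are too many to list fully; the first 12 (by largest part) are:
19
17+1+1
15+3+1
15+1+1+1+1
13+5+1
13+3+3
13+3+1+1+1
13+1+1+1+1+1+1
11+7+1
11+5+3
11+5+1+1+1
11+3+3+1+1
…and 42 more, for 54 total.

54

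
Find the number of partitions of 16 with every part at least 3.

21

Enumerating:
16
13 + 3
12 + 4
11 + 5
10 + 6
10 + 3 + 3
9 + 7
9 + 4 + 3
8 + 8
8 + 5 + 3
8 + 4 + 4
7 + 6 + 3
7 + 5 + 4
7 + 3 + 3 + 3
6 + 6 + 4
6 + 5 + 5
6 + 4 + 3 + 3
5 + 5 + 3 + 3
5 + 4 + 4 + 3
4 + 4 + 4 + 4
4 + 3 + 3 + 3 + 3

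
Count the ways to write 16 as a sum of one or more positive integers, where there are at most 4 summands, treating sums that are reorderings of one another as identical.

64

A partial list (first 12 by largest part):
16
15, 1
14, 2
14, 1, 1
13, 3
13, 2, 1
13, 1, 1, 1
12, 4
12, 3, 1
12, 2, 2
12, 2, 1, 1
11, 5
…and 52 more, for 64 total.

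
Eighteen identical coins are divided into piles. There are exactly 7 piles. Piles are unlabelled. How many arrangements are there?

49

A partial list (first 12 by largest part):
12+1+1+1+1+1+1
11+2+1+1+1+1+1
10+3+1+1+1+1+1
10+2+2+1+1+1+1
9+4+1+1+1+1+1
9+3+2+1+1+1+1
9+2+2+2+1+1+1
8+5+1+1+1+1+1
8+4+2+1+1+1+1
8+3+3+1+1+1+1
8+3+2+2+1+1+1
8+2+2+2+2+1+1
…and 37 more, for 49 total.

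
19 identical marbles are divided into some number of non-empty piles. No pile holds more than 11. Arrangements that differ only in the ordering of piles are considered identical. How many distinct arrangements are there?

There are 445 such partitions.

445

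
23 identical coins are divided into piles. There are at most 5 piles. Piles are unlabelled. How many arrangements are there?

291

Systematic enumeration (by largest part, then next-largest, …) yields 291.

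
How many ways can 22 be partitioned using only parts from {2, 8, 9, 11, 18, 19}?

7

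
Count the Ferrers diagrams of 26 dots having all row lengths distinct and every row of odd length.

12

The partitions of 26 that satisfy the conditions:
25,1
23,3
21,5
19,7
17,9
17,5,3,1
15,11
15,7,3,1
13,9,3,1
13,7,5,1
11,9,5,1
11,7,5,3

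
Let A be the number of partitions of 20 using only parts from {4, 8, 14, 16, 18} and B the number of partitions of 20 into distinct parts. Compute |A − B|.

Partitions of 20 using only parts from {4, 8, 14, 16, 18}: 4.
Partitions of 20 into distinct parts: 64.
|4 − 64| = 60.

60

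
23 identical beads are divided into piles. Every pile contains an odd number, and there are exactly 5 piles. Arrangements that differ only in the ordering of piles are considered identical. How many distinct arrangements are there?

Listing the qualifying partitions of 23:
1, 1, 1, 1, 19
1, 1, 1, 3, 17
1, 1, 1, 5, 15
1, 1, 3, 3, 15
1, 1, 1, 7, 13
1, 1, 3, 5, 13
1, 3, 3, 3, 13
1, 1, 1, 9, 11
1, 1, 3, 7, 11
1, 1, 5, 5, 11
1, 3, 3, 5, 11
3, 3, 3, 3, 11
1, 1, 3, 9, 9
1, 1, 5, 7, 9
1, 3, 3, 7, 9
1, 3, 5, 5, 9
3, 3, 3, 5, 9
1, 1, 7, 7, 7
1, 3, 5, 7, 7
3, 3, 3, 7, 7
1, 5, 5, 5, 7
3, 3, 5, 5, 7
3, 5, 5, 5, 5
That's 23 in total.

23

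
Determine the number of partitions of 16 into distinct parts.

A partial list (first 12 by largest part):
16
15 + 1
14 + 2
13 + 3
13 + 2 + 1
12 + 4
12 + 3 + 1
11 + 5
11 + 4 + 1
11 + 3 + 2
10 + 6
10 + 5 + 1
…and 20 more, for 32 total.

32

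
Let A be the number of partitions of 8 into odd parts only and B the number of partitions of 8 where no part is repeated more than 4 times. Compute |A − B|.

13

Partitions of 8 into odd parts only: 6.
Partitions of 8 where no part is repeated more than 4 times: 19.
|6 − 19| = 13.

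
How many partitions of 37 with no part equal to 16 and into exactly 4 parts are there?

Systematic enumeration (by largest part, then next-largest, …) yields 341.

341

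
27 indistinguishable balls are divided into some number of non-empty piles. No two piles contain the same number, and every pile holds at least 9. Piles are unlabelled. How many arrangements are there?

Listing the qualifying partitions of 27:
27
18,9
17,10
16,11
15,12
14,13

6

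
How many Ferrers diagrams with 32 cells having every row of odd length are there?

Enumerating by decreasing first part gives 390 partitions in all.

390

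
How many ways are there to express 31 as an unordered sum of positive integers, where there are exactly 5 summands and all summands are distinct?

101

Direct enumeration gives 101 partitions.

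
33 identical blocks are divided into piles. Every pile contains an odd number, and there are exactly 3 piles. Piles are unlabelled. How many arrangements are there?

A partial list (first 12 by largest part):
31, 1, 1
29, 3, 1
27, 5, 1
27, 3, 3
25, 7, 1
25, 5, 3
23, 9, 1
23, 7, 3
23, 5, 5
21, 11, 1
21, 9, 3
21, 7, 5
…and 15 more, for 27 total.

27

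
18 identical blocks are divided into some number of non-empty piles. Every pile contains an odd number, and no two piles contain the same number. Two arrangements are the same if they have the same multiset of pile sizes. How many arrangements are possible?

5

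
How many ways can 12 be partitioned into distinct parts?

Listing the qualifying partitions of 12:
12
11 + 1
10 + 2
9 + 3
9 + 2 + 1
8 + 4
8 + 3 + 1
7 + 5
7 + 4 + 1
7 + 3 + 2
6 + 5 + 1
6 + 4 + 2
6 + 3 + 2 + 1
5 + 4 + 3
5 + 4 + 2 + 1

15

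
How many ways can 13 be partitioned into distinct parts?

Listing the qualifying partitions of 13:
13
1 + 12
2 + 11
3 + 10
1 + 2 + 10
4 + 9
1 + 3 + 9
5 + 8
1 + 4 + 8
2 + 3 + 8
6 + 7
1 + 5 + 7
2 + 4 + 7
1 + 2 + 3 + 7
2 + 5 + 6
3 + 4 + 6
1 + 2 + 4 + 6
1 + 3 + 4 + 5

18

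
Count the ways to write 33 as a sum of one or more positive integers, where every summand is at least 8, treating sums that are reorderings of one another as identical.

23

The partitions of 33 that satisfy the conditions:
33
25, 8
24, 9
23, 10
22, 11
21, 12
20, 13
19, 14
18, 15
17, 16
17, 8, 8
16, 9, 8
15, 10, 8
15, 9, 9
14, 11, 8
14, 10, 9
13, 12, 8
13, 11, 9
13, 10, 10
12, 12, 9
12, 11, 10
11, 11, 11
9, 8, 8, 8
That's 23 in total.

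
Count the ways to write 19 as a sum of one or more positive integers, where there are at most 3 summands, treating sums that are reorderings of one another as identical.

A partial list (first 12 by largest part):
19
18+1
17+2
17+1+1
16+3
16+2+1
15+4
15+3+1
15+2+2
14+5
14+4+1
14+3+2
…and 28 more, for 40 total.

40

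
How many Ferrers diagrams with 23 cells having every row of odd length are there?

104

There are 104 such partitions.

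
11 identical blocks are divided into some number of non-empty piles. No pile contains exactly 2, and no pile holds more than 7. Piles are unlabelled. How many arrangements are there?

21

They are:
7+4
7+3+1
7+1+1+1+1
6+5
6+4+1
6+3+1+1
6+1+1+1+1+1
5+5+1
5+4+1+1
5+3+3
5+3+1+1+1
5+1+1+1+1+1+1
4+4+3
4+4+1+1+1
4+3+3+1
4+3+1+1+1+1
4+1+1+1+1+1+1+1
3+3+3+1+1
3+3+1+1+1+1+1
3+1+1+1+1+1+1+1+1
1+1+1+1+1+1+1+1+1+1+1
Counting gives 21.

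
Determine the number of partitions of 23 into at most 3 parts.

A partial list (first 12 by largest part):
23
22+1
21+2
21+1+1
20+3
20+2+1
19+4
19+3+1
19+2+2
18+5
18+4+1
18+3+2
…and 44 more, for 56 total.

56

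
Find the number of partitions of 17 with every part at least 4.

Listing the qualifying partitions of 17:
17
13,4
12,5
11,6
10,7
9,8
9,4,4
8,5,4
7,6,4
7,5,5
6,6,5
5,4,4,4
Counting gives 12.

12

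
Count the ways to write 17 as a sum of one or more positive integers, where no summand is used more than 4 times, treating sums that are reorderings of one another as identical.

Direct enumeration gives 205 partitions.

205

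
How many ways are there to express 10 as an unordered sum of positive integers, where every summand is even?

7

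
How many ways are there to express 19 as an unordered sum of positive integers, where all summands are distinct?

54

A partial list (first 12 by largest part):
19
18+1
17+2
16+3
16+2+1
15+4
15+3+1
14+5
14+4+1
14+3+2
13+6
13+5+1
…and 42 more, for 54 total.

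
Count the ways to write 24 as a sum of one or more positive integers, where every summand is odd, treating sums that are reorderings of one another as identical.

There are 122 such partitions.

122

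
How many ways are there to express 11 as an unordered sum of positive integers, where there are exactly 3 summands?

Listing the qualifying partitions of 11:
9,1,1
8,2,1
7,3,1
7,2,2
6,4,1
6,3,2
5,5,1
5,4,2
5,3,3
4,4,3

10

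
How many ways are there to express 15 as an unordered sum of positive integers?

Systematic enumeration (by largest part, then next-largest, …) yields 176.

176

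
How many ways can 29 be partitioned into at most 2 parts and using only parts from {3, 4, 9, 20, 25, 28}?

2

The partitions of 29 that satisfy the conditions:
25,4
20,9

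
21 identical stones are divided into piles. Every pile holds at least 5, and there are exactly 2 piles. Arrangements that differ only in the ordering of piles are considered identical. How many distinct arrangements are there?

Listing the qualifying partitions of 21:
16,5
15,6
14,7
13,8
12,9
11,10

6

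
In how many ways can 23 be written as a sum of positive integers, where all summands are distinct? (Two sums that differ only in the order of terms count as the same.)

104

There are 104 such partitions.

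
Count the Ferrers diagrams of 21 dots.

792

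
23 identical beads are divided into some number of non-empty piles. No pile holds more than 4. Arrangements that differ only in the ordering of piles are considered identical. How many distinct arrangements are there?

Counting exhaustively, 150 partitions satisfy the conditions.

150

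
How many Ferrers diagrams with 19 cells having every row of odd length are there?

A partial list (first 12 by largest part):
19
1 + 1 + 17
1 + 3 + 15
1 + 1 + 1 + 1 + 15
1 + 5 + 13
3 + 3 + 13
1 + 1 + 1 + 3 + 13
1 + 1 + 1 + 1 + 1 + 1 + 13
1 + 7 + 11
3 + 5 + 11
1 + 1 + 1 + 5 + 11
1 + 1 + 3 + 3 + 11
…and 42 more, for 54 total.

54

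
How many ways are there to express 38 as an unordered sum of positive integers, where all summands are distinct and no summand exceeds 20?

657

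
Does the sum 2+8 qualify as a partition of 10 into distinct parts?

Yes

The parts sum to 10, and the condition 'all summands are distinct' holds.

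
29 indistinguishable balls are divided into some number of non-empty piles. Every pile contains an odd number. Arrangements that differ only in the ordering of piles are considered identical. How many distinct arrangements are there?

Systematic enumeration (by largest part, then next-largest, …) yields 256.

256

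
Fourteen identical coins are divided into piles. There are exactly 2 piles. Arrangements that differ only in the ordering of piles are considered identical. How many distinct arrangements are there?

7

Listing the qualifying partitions of 14:
13, 1
12, 2
11, 3
10, 4
9, 5
8, 6
7, 7
That's 7 in total.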